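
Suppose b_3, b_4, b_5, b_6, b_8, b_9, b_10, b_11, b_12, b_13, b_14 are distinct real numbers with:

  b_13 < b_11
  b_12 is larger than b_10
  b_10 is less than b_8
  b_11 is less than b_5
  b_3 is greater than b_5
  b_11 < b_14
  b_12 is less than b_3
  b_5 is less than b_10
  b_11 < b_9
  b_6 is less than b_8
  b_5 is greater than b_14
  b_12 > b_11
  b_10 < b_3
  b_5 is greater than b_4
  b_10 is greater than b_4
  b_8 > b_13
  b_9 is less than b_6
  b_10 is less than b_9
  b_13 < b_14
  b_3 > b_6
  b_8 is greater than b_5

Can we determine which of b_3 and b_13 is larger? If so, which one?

b_3

b_13 < b_11 and b_11 < b_14 give b_13 < b_14.
Then b_14 < b_5 extends the chain to b_5.
Then b_5 < b_10 extends the chain to b_10.
Then b_10 < b_9 extends the chain to b_9.
Then b_9 < b_6 extends the chain to b_6.
Then b_6 < b_3 extends the chain to b_3.
So b_3 is larger.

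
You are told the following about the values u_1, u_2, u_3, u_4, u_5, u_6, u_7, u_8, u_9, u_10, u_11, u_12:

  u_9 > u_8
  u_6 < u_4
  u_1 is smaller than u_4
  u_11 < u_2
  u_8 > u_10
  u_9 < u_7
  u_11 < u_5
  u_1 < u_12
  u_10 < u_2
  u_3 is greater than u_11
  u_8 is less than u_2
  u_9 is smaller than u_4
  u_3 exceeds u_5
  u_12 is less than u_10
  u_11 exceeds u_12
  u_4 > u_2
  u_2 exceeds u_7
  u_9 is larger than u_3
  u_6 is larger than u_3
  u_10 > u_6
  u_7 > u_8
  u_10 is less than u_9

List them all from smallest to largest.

u_1 < u_12 < u_11 < u_5 < u_3 < u_6 < u_10 < u_8 < u_9 < u_7 < u_2 < u_4

Each adjacent pair is fixed by a given relation: u_1 < u_12; u_12 < u_11; u_11 < u_5; u_5 < u_3; u_3 < u_6; u_6 < u_10; u_10 < u_8; u_8 < u_9; u_9 < u_7; u_7 < u_2; u_2 < u_4. Chaining them end to end gives the full order.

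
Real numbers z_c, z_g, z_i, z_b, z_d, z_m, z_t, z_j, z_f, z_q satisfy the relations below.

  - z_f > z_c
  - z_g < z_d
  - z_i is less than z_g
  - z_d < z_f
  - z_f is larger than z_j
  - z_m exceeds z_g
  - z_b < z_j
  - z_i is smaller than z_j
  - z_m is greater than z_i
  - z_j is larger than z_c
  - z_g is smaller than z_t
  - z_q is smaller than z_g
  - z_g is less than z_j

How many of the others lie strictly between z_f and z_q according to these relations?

3

Chaining upward from z_q reaches: z_g, z_j, z_m, z_t, z_d.
Chaining downward from z_f reaches: z_c, z_b, z_i, z_g, z_j, z_d.
Strictly between z_q and z_f are those in both lists: z_g, z_j, z_d — 3 elements.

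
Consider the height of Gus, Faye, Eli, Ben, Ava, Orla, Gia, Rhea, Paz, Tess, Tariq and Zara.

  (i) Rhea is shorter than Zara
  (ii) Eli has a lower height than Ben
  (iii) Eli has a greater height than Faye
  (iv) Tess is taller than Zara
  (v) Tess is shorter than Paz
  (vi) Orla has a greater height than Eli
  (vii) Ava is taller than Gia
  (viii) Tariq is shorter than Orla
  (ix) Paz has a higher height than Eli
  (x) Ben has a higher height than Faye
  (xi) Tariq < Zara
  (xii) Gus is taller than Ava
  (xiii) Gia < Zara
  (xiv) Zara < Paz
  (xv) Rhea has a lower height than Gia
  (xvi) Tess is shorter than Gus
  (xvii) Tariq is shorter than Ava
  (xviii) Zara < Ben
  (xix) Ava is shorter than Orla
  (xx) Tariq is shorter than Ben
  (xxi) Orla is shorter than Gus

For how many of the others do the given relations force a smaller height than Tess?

From Tess the given relations immediately reach Zara.
From those, Rhea, Tariq, Gia — 4 in total.
Nothing else is reachable below Tess; 4 in all.

4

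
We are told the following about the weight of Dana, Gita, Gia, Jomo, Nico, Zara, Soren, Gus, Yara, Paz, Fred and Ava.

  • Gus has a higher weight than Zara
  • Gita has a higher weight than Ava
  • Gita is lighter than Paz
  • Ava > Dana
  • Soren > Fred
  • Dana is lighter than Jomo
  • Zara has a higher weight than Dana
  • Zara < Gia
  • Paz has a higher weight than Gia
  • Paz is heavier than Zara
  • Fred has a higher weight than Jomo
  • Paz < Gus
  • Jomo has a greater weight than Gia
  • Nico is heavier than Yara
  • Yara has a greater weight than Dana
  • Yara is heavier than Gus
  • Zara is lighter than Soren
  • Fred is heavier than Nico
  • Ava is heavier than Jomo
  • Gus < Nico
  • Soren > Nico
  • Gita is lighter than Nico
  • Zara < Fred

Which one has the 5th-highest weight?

Gus

Piecing the relations together gives one ordering: Dana < Zara < Gia < Jomo < Ava < Gita < Paz < Gus < Yara < Nico < Fred < Soren.
The 5th largest is Gus.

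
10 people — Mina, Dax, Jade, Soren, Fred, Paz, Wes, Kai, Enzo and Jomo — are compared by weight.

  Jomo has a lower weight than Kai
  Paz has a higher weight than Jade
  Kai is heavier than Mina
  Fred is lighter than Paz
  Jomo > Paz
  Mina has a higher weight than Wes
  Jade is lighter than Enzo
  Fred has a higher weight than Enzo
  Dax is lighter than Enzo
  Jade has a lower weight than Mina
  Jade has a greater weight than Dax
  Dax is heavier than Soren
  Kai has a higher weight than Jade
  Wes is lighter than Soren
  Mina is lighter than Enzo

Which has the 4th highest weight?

Chaining the given pairs: Wes < Soren < Dax < Jade < Mina < Enzo < Fred < Paz < Jomo < Kai.
Counting 4 from the largest end gives Fred.

Fred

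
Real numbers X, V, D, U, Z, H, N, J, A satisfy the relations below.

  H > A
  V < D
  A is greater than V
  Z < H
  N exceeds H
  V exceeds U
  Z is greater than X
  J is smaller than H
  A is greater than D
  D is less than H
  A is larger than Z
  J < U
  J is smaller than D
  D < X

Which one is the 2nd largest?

Chaining the given pairs: J < U < V < D < X < Z < A < H < N.
The 2nd largest is H.

H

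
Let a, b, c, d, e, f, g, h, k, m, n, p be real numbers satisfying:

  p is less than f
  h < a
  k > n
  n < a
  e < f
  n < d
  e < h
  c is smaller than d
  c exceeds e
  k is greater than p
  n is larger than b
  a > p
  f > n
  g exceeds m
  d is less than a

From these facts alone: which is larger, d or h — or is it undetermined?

undetermined

Following every chain through h: above h we get a; below h we get e.
d is not reached, and no chain runs the other way from d to h.
So the given relations leave the order of h and d undetermined.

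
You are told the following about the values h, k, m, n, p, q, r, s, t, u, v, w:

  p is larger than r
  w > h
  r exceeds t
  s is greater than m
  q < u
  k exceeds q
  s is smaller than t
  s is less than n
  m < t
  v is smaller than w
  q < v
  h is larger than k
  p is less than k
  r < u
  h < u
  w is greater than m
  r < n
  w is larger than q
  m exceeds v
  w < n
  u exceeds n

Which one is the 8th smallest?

The consecutive relations fix a unique order: q < v < m < s < t < r < p < k < h < w < n < u.
Counting 8 from the smallest end gives k.

k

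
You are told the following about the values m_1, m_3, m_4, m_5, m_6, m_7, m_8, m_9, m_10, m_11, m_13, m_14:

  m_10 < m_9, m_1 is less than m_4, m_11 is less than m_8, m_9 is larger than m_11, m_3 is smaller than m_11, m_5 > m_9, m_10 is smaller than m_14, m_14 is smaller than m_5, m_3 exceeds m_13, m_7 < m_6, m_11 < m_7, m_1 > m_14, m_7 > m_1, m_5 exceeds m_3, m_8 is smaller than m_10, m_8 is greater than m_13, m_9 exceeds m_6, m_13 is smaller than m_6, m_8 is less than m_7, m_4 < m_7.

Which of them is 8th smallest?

Chaining the given pairs: m_13 < m_3 < m_11 < m_8 < m_10 < m_14 < m_1 < m_4 < m_7 < m_6 < m_9 < m_5.
The 8th smallest is m_4.

m_4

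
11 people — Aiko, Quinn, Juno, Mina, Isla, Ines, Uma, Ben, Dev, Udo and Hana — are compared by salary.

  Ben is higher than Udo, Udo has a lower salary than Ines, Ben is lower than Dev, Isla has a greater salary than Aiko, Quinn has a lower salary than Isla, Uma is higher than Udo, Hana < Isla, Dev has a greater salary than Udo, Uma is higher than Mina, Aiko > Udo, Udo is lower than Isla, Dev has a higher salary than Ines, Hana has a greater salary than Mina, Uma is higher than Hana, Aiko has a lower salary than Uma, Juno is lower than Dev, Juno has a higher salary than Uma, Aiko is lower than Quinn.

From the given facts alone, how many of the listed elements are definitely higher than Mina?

From Mina the given relations immediately reach Hana, Uma.
From those, Isla, Juno — 4 in total.
From those, Dev — 5 in total.
Nothing else is reachable above Mina; 5 in all.

5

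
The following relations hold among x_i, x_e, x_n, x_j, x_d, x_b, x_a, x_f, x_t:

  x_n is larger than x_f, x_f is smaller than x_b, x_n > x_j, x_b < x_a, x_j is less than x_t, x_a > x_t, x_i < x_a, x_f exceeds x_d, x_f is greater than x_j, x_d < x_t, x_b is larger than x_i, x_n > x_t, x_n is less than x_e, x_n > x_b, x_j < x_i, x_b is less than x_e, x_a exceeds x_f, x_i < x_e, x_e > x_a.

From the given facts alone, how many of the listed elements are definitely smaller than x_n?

The elements the relations force below x_n are x_d, x_j, x_i, x_f, x_b, x_t — no chain reaches any other.
That is 6.

6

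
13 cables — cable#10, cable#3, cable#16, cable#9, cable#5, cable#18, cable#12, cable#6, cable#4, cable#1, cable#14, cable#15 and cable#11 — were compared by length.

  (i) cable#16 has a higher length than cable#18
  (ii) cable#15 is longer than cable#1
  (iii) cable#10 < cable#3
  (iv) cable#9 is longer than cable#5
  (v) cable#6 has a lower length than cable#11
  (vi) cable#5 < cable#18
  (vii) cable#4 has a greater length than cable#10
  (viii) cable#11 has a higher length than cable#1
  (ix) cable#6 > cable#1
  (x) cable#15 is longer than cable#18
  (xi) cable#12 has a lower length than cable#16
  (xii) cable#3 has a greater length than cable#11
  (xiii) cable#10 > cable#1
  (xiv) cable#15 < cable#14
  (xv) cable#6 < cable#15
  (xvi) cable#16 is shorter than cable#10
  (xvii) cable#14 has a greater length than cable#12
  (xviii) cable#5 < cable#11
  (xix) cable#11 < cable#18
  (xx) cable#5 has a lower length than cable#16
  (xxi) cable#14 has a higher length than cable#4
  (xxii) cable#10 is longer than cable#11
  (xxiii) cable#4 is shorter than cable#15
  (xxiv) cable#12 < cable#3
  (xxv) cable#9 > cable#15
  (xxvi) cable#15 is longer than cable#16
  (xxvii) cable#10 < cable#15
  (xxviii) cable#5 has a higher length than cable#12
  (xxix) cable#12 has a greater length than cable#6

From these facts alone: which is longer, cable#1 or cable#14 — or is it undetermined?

cable#1 < cable#6 and cable#6 < cable#12 give cable#1 < cable#12.
With cable#12 < cable#5: cable#1 < cable#6 < cable#12 < cable#5.
Then cable#5 < cable#11 extends the chain to cable#11.
With cable#11 < cable#18: cable#1 < cable#6 < cable#12 < cable#5 < cable#11 < cable#18.
Then cable#18 < cable#16 extends the chain to cable#16.
Then cable#16 < cable#10 extends the chain to cable#10.
With cable#10 < cable#4: cable#1 < cable#6 < cable#12 < cable#5 < cable#11 < cable#18 < cable#16 < cable#10 < cable#4.
With cable#4 < cable#15: cable#1 < cable#6 < cable#12 < cable#5 < cable#11 < cable#18 < cable#16 < cable#10 < cable#4 < cable#15.
Then cable#15 < cable#14 extends the chain to cable#14.
So cable#14 is longer.

cable#14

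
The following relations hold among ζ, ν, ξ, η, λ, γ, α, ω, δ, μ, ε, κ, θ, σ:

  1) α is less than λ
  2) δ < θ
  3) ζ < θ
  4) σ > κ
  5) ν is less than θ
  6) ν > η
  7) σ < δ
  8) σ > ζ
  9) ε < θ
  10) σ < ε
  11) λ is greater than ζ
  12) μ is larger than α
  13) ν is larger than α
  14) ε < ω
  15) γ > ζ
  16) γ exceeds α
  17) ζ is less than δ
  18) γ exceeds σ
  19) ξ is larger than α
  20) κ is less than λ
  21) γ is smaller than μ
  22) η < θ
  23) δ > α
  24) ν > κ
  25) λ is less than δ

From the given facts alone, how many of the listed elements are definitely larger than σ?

6

Directly above σ: ε, γ, δ.
One step further: μ, ω, θ (6 so far).
No other element is forced above σ by the given relations, so the count is 6.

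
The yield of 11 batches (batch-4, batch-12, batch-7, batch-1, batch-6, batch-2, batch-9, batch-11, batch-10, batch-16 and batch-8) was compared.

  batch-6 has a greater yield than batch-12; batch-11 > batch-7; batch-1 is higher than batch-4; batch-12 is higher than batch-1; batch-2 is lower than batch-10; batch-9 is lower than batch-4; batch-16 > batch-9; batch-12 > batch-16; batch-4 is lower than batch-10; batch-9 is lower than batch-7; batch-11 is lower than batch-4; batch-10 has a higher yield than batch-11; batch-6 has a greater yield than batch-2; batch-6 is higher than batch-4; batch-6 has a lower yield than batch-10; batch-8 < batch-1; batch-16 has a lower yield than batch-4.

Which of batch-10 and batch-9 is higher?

Link the given pairs in sequence: batch-9 < batch-7; batch-7 < batch-11; batch-11 < batch-4; batch-4 < batch-1; batch-1 < batch-12; batch-12 < batch-6; batch-6 < batch-10.
Together: batch-9 < batch-7 < batch-11 < batch-4 < batch-1 < batch-12 < batch-6 < batch-10.
So batch-9 < batch-10; batch-10 is the higher of the two.

batch-10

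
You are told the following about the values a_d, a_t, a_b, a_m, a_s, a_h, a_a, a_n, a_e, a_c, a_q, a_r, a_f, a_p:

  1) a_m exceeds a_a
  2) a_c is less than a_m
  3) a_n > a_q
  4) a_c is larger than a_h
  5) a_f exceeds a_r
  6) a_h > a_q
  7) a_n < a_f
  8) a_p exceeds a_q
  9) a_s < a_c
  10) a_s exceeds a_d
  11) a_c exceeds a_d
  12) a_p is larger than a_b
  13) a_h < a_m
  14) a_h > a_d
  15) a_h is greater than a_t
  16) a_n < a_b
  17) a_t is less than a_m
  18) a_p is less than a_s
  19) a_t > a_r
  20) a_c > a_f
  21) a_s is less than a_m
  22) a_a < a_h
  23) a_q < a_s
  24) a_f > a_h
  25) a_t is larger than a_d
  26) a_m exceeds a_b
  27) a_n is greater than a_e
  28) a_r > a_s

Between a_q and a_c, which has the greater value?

Following the relations from a_q: a_q < a_n < a_b < a_p < a_s < a_r < a_t < a_h < a_f < a_c.
So a_q < a_c; a_c is the larger of the two.

a_c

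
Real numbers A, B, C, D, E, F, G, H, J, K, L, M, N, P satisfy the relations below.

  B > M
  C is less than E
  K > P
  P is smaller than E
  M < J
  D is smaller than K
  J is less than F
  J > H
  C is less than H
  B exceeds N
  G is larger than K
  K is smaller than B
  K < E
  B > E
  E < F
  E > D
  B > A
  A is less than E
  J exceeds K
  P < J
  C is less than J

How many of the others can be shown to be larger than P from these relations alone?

6

From P the given relations immediately reach K, E, J.
From those, G, B, F — 6 in total.
No other element is forced above P by the given relations, so the count is 6.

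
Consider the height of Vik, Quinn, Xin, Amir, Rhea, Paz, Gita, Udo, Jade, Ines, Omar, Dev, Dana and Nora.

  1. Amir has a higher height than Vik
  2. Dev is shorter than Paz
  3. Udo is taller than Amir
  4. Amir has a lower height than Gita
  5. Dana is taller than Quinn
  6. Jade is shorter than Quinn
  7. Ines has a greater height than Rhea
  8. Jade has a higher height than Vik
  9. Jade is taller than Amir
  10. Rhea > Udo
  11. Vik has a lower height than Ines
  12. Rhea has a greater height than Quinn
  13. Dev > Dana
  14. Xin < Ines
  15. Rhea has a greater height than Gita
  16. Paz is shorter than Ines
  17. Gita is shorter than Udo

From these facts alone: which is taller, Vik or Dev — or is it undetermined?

Link the given pairs in sequence: Vik < Amir; Amir < Jade; Jade < Quinn; Quinn < Dana; Dana < Dev.
Together: Vik < Amir < Jade < Quinn < Dana < Dev.
So Dev is taller.

Dev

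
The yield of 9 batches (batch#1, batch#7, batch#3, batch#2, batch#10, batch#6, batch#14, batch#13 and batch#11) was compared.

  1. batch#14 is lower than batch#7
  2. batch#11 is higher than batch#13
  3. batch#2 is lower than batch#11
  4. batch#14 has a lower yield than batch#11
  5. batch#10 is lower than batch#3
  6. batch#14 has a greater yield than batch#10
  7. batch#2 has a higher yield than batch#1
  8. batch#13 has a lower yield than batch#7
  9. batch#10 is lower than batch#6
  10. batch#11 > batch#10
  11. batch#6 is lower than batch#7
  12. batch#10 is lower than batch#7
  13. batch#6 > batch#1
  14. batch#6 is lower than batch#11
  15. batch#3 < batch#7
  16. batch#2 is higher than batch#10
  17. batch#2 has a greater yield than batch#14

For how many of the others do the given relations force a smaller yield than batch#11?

6

Directly below batch#11: batch#10, batch#13, batch#14, batch#2, batch#6.
One step further: batch#1 (6 so far).
Nothing else is reachable below batch#11; 6 in all.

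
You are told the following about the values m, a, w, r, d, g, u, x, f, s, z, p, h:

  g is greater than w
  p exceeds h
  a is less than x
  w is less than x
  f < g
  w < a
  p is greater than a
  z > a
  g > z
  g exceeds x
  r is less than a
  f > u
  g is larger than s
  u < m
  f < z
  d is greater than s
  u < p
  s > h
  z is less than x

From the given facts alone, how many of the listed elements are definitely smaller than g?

The elements the relations force below g are u, f, r, h, w, s, a, z, x — no chain reaches any other.
That is 9.

9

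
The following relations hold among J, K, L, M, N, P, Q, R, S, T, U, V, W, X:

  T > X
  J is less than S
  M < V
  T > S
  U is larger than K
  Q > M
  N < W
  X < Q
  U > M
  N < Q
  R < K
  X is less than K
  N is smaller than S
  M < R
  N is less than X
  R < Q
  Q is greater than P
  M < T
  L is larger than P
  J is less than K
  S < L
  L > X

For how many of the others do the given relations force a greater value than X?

5

Directly above X: T, K, Q, L.
One step further: U (5 so far).
Nothing else is reachable above X; 5 in all.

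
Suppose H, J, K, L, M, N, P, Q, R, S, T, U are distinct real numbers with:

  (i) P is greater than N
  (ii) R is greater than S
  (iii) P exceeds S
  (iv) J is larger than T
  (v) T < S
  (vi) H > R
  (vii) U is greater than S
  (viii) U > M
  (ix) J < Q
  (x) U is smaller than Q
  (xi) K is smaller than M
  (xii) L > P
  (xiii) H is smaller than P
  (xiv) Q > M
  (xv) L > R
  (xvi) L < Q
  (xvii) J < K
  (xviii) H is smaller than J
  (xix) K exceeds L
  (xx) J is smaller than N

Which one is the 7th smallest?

Piecing the relations together gives one ordering: T < S < R < H < J < N < P < L < K < M < U < Q.
The 7th smallest is P.

P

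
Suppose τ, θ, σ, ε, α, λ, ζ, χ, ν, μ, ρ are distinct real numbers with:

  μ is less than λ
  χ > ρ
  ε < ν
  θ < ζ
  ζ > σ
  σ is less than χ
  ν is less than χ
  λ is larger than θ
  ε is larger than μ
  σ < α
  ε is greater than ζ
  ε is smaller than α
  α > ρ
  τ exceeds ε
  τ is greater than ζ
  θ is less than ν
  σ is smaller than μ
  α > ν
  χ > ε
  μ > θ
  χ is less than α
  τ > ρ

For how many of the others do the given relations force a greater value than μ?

The elements the relations force above μ are λ, ε, ν, τ, χ, α — no chain reaches any other.
That is 6.

6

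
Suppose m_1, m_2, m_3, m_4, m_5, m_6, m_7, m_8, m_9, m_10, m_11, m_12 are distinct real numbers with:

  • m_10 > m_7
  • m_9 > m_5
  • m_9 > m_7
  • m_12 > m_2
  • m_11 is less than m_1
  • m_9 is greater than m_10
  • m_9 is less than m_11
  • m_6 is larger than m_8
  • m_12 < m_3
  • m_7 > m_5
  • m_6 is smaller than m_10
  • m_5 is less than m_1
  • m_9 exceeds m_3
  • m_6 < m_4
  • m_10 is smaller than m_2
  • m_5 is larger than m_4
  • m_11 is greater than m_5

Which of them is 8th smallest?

m_12

The consecutive relations fix a unique order: m_8 < m_6 < m_4 < m_5 < m_7 < m_10 < m_2 < m_12 < m_3 < m_9 < m_11 < m_1.
The 8th smallest is m_12.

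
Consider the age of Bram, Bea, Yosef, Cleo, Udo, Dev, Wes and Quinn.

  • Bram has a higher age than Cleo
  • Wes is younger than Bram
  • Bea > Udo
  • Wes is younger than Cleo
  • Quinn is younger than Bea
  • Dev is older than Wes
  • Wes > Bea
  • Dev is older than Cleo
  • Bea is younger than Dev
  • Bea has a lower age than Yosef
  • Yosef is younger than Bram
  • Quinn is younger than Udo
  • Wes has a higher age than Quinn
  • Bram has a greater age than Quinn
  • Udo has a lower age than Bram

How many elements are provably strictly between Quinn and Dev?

Chaining upward from Quinn reaches: Udo, Bea, Wes, Yosef, Cleo, Bram.
Chaining downward from Dev reaches: Udo, Bea, Wes, Cleo.
Strictly between Quinn and Dev are those in both lists: Udo, Bea, Wes, Cleo — 4 elements.

4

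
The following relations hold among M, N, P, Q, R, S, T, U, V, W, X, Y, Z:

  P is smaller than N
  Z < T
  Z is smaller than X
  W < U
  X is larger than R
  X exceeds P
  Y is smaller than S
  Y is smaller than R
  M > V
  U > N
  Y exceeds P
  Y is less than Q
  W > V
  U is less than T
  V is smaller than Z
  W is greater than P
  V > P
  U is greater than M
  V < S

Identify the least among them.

Chaining upward from P: directly above it, V, Y, N, W, X; then Z, Q, R, S, M, U; then T.
That covers every other element, and nothing is given below P, so P is the least.

P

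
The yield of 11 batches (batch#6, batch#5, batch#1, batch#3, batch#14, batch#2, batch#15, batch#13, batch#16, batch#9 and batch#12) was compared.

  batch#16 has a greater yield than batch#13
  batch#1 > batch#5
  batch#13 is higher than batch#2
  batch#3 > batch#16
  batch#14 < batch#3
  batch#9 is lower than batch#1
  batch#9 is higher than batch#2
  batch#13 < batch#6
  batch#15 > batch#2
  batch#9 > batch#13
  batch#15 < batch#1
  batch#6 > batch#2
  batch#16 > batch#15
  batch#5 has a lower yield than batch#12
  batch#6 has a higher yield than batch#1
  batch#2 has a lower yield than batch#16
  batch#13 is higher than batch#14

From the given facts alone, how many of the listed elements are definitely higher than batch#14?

Directly above batch#14: batch#13, batch#3.
One step further: batch#16, batch#9, batch#6 (5 so far).
One step further: batch#1 (6 so far).
No other element is forced above batch#14 by the given relations, so the count is 6.

6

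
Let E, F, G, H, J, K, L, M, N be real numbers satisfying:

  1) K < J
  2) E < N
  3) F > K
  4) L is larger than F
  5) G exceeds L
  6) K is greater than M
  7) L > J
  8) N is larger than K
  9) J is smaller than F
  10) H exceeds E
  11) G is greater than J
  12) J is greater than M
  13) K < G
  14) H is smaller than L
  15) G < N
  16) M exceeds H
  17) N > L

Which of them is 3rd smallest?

Chaining the given pairs: E < H < M < K < J < F < L < G < N.
The 3rd smallest is M.

M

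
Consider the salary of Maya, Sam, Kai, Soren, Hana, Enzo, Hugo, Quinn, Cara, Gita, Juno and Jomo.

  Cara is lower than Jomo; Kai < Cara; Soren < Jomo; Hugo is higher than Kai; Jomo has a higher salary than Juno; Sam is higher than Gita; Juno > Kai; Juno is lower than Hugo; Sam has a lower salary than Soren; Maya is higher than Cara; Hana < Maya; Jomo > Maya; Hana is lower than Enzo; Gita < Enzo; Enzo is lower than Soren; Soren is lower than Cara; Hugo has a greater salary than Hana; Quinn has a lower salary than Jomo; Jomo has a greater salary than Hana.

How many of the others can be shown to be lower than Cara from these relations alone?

6

The elements the relations force below Cara are Gita, Hana, Kai, Sam, Enzo, Soren — no chain reaches any other.
That is 6.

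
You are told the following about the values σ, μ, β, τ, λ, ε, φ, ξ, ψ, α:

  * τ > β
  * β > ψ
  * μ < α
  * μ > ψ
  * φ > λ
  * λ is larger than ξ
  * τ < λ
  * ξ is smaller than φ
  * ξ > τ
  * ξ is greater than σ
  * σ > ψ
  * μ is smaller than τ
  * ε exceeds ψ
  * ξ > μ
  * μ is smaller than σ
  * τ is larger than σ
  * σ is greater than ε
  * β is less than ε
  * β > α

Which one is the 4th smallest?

Chaining the given pairs: ψ < μ < α < β < ε < σ < τ < ξ < λ < φ.
Counting 4 from the smallest end gives β.

β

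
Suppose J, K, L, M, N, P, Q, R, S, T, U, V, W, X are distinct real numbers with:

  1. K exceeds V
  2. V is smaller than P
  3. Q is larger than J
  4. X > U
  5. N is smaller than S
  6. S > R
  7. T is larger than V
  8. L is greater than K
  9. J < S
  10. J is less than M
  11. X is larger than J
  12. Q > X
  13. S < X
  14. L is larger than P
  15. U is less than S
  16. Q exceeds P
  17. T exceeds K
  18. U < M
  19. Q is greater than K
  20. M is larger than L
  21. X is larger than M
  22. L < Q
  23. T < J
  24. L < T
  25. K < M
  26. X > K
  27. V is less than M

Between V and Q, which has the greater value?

Chaining the given relations: V < K < L < T < J < S < X < Q.
So V < Q; Q is the larger of the two.

Q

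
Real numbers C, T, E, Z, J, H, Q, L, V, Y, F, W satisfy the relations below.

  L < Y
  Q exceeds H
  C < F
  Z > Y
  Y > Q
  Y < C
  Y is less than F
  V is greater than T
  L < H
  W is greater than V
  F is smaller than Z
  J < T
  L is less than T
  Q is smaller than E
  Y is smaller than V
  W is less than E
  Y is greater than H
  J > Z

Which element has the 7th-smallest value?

Z

Piecing the relations together gives one ordering: L < H < Q < Y < C < F < Z < J < T < V < W < E.
Counting 7 from the smallest end gives Z.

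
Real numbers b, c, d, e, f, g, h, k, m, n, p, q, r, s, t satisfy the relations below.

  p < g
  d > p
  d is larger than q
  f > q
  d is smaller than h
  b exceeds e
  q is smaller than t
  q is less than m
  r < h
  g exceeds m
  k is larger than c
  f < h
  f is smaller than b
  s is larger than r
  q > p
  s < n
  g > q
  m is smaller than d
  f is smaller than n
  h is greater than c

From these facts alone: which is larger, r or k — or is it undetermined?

undetermined

Following every chain through r: above r we get s, n, h.
k is not reached, and no chain runs the other way from k to r.
So the given relations leave the order of r and k undetermined.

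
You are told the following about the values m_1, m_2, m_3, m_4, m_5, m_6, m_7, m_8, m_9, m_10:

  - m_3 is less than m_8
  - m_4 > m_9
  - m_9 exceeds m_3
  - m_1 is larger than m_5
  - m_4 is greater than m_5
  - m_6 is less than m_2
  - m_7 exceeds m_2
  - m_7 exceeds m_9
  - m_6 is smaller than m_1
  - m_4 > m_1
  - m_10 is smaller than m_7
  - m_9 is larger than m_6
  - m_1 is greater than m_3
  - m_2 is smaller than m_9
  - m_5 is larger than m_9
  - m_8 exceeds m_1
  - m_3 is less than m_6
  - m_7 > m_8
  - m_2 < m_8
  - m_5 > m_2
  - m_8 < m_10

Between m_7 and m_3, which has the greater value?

m_7

m_3 < m_6 and m_6 < m_2 give m_3 < m_2.
Then m_2 < m_9 extends the chain to m_9.
With m_9 < m_5: m_3 < m_6 < m_2 < m_9 < m_5.
Then m_5 < m_1 extends the chain to m_1.
Then m_1 < m_8 extends the chain to m_8.
Then m_8 < m_10 extends the chain to m_10.
With m_10 < m_7: m_3 < m_6 < m_2 < m_9 < m_5 < m_1 < m_8 < m_10 < m_7.
So m_3 < m_7; m_7 is the larger of the two.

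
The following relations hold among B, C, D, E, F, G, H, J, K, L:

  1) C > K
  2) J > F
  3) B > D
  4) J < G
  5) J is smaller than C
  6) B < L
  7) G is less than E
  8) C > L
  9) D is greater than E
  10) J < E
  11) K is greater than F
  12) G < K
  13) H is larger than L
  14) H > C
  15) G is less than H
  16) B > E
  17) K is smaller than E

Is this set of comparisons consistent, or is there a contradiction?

consistent

Every relation is compatible with F < J < G < K < E < D < B < L < C < H; the set is consistent.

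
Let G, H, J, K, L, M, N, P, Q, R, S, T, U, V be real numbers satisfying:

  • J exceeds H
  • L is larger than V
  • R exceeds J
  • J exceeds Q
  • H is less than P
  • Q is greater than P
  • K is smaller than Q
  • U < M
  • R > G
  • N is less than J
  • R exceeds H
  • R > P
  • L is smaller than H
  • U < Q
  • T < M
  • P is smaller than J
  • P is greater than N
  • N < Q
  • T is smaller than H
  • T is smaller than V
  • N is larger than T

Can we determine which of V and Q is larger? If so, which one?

Q

V < L < H < P < Q, by transitivity through L, H, P.
So Q is larger.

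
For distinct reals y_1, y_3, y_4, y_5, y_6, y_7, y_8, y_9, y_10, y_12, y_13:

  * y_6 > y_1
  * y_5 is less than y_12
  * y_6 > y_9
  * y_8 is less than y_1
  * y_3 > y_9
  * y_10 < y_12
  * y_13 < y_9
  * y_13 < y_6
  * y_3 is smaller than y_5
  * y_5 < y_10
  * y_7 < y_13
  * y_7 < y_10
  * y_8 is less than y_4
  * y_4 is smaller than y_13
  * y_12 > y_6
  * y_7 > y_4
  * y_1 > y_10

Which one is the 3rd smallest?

y_7

Piecing the relations together gives one ordering: y_8 < y_4 < y_7 < y_13 < y_9 < y_3 < y_5 < y_10 < y_1 < y_6 < y_12.
Counting 3 from the smallest end gives y_7.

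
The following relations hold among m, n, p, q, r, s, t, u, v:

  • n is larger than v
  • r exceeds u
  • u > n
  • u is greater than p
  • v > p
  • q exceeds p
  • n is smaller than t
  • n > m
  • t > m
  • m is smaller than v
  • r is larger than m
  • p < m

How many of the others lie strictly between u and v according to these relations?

The relations place v below u. An element lies strictly between them when it is forced above v and also forced below u.
Above v: {n, t, r}. Below u: {p, m, n}.
Intersection: {n} — 1.

1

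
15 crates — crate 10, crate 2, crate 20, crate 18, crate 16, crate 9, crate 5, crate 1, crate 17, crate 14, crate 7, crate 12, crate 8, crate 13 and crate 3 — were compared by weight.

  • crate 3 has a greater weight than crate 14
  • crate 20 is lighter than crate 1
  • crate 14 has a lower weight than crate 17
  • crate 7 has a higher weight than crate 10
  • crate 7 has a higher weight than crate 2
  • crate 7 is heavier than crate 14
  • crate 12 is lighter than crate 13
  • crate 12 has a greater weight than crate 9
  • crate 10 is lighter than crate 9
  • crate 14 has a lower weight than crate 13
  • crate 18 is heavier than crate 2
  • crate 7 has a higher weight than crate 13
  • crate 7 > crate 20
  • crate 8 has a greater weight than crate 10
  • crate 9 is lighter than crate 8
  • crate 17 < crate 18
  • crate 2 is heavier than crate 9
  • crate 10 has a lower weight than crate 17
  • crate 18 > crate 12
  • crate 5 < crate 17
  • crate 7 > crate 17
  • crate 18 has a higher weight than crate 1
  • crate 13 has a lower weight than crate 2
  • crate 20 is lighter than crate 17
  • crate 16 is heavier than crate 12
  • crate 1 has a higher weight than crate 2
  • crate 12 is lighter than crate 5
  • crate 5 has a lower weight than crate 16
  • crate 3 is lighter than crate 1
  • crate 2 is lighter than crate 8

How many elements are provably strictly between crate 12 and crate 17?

1

The relations place crate 12 below crate 17. An element lies strictly between them when it is forced above crate 12 and also forced below crate 17.
Above crate 12: {crate 13, crate 5, crate 2, crate 1, crate 18, crate 16, crate 7, crate 8}. Below crate 17: {crate 10, crate 9, crate 14, crate 20, crate 5}.
Intersection: {crate 5} — 1.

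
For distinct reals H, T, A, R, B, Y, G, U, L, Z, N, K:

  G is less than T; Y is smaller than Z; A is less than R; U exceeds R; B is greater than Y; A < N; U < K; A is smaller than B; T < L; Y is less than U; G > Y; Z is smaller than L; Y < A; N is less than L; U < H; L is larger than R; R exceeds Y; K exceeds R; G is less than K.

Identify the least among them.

Chaining upward from Y: directly above it, Z, A, R, B, U, G; then N, T, L, H, K.
That covers every other element, and nothing is given below Y, so Y is the least.

Y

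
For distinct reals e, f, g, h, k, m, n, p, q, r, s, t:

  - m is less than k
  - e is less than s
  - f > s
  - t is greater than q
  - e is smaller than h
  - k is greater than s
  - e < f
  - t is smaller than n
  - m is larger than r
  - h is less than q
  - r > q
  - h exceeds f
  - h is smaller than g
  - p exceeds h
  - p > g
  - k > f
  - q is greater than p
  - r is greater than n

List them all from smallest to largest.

Each adjacent pair is fixed by a given relation: e < s; s < f; f < h; h < g; g < p; p < q; q < t; t < n; n < r; r < m; m < k. Chaining them end to end gives the full order.

e < s < f < h < g < p < q < t < n < r < m < k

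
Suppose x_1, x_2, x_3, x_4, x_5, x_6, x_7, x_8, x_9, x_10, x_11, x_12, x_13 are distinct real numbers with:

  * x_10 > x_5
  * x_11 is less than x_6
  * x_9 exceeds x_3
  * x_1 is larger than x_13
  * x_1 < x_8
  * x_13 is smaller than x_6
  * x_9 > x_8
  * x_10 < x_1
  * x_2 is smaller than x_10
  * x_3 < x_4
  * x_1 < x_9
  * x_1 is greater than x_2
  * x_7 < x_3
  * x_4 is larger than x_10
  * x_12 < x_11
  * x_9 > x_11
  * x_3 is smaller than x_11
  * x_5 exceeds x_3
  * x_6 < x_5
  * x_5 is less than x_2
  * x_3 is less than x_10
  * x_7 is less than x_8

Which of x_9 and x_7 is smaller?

x_7

x_7 < x_3 and x_3 < x_11 give x_7 < x_11.
With x_11 < x_6: x_7 < x_3 < x_11 < x_6.
Then x_6 < x_5 extends the chain to x_5.
With x_5 < x_2: x_7 < x_3 < x_11 < x_6 < x_5 < x_2.
With x_2 < x_10: x_7 < x_3 < x_11 < x_6 < x_5 < x_2 < x_10.
With x_10 < x_1: x_7 < x_3 < x_11 < x_6 < x_5 < x_2 < x_10 < x_1.
Then x_1 < x_8 extends the chain to x_8.
With x_8 < x_9: x_7 < x_3 < x_11 < x_6 < x_5 < x_2 < x_10 < x_1 < x_8 < x_9.
So x_7 < x_9; x_7 is the smaller of the two.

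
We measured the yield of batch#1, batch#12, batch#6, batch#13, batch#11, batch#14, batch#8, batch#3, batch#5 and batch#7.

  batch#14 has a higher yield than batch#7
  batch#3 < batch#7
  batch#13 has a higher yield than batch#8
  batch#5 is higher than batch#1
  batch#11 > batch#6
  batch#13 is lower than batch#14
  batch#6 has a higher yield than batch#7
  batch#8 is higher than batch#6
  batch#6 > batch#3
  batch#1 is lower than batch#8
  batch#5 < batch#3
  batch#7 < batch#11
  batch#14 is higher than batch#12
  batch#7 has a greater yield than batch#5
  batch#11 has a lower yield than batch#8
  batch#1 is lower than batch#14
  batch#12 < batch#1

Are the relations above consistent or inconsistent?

The single ordering batch#12 < batch#1 < batch#5 < batch#3 < batch#7 < batch#6 < batch#11 < batch#8 < batch#13 < batch#14 satisfies every listed relation, so no contradiction arises.

consistent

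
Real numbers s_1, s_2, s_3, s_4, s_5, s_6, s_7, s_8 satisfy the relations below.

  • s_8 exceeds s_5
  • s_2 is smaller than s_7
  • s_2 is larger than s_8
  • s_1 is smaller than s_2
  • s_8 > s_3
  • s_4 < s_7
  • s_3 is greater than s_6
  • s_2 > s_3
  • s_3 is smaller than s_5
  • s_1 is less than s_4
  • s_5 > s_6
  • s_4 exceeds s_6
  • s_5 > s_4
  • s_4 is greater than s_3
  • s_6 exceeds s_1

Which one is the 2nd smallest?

The consecutive relations fix a unique order: s_1 < s_6 < s_3 < s_4 < s_5 < s_8 < s_2 < s_7.
The 2nd smallest is s_6.

s_6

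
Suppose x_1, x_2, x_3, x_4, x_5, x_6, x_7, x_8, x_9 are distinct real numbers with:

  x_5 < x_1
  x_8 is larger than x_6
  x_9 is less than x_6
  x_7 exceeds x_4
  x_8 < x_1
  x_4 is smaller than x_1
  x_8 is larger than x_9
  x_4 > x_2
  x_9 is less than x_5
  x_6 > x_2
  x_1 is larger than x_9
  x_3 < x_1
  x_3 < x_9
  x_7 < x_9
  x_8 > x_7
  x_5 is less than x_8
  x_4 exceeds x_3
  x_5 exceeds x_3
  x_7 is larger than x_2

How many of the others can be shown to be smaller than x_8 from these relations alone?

7

From x_8 the given relations immediately reach x_7, x_9, x_6, x_5.
From those, x_2, x_3, x_4 — 7 in total.
Nothing else is reachable below x_8; 7 in all.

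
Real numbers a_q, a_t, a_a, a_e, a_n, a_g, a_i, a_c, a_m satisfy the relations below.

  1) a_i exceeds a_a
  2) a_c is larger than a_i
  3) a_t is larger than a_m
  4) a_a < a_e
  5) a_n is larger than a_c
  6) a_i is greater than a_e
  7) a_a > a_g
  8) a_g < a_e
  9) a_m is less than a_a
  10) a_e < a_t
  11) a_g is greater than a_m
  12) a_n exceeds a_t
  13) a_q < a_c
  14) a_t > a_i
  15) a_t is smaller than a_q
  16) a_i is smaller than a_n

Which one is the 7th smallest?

a_q

Piecing the relations together gives one ordering: a_m < a_g < a_a < a_e < a_i < a_t < a_q < a_c < a_n.
Counting 7 from the smallest end gives a_q.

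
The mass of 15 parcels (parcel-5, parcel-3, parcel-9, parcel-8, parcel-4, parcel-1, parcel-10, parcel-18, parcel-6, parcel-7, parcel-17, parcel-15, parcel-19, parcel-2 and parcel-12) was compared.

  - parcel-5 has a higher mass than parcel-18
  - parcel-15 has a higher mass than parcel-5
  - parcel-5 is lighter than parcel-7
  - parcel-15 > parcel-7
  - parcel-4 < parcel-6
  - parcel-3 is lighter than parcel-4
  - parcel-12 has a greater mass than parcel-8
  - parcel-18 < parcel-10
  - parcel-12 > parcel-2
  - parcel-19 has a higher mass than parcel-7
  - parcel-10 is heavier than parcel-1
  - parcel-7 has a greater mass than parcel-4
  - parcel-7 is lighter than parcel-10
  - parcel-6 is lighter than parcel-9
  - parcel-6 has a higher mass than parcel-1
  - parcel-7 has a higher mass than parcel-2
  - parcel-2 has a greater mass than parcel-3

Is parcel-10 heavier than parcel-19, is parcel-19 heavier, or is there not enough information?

undetermined

Following every chain through parcel-10: below parcel-10 we get parcel-1, parcel-18, parcel-5, parcel-3, parcel-2, parcel-4, parcel-7.
parcel-19 is not reached, and no chain runs the other way from parcel-19 to parcel-10.
So the given relations leave the order of parcel-10 and parcel-19 undetermined.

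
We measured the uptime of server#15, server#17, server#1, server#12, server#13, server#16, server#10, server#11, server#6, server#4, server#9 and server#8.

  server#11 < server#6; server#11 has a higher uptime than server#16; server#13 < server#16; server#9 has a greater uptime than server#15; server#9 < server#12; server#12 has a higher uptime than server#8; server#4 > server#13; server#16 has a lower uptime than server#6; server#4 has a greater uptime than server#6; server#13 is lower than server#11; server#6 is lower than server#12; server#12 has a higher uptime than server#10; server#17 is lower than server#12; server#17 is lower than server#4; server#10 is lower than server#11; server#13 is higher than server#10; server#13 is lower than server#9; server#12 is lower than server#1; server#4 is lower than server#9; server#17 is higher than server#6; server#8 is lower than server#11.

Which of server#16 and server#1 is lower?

server#16

server#16 < server#11 and server#11 < server#6 give server#16 < server#6.
Then server#6 < server#4 extends the chain to server#4.
With server#4 < server#9: server#16 < server#11 < server#6 < server#4 < server#9.
With server#9 < server#12: server#16 < server#11 < server#6 < server#4 < server#9 < server#12.
With server#12 < server#1: server#16 < server#11 < server#6 < server#4 < server#9 < server#12 < server#1.
So server#16 < server#1; server#16 is the lower of the two.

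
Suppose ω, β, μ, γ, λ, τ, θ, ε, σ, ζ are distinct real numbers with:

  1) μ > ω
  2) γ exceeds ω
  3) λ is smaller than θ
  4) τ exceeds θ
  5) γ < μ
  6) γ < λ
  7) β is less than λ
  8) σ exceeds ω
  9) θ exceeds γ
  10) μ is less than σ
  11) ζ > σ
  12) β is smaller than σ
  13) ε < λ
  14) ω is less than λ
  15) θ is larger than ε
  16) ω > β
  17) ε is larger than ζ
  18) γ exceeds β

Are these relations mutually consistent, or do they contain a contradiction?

consistent

Every relation is compatible with β < ω < γ < μ < σ < ζ < ε < λ < θ < τ; the set is consistent.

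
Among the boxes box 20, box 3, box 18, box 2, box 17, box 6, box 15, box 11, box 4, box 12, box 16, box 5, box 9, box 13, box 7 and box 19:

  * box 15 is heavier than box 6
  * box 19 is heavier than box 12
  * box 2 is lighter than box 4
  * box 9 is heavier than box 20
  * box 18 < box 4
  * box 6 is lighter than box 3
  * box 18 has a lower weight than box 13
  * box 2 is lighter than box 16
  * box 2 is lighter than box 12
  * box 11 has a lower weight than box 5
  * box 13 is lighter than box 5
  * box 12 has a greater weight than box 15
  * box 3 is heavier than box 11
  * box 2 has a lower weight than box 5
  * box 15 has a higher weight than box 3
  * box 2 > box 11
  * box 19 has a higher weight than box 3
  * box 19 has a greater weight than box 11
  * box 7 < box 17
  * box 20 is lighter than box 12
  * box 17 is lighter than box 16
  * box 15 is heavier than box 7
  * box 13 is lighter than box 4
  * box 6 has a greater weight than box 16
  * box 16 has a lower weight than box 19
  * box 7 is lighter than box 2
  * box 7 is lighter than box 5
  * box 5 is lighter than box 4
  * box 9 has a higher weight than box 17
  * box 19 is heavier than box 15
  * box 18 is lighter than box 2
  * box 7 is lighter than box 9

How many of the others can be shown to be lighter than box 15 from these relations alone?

8

Directly below box 15: box 7, box 6, box 3.
One step further: box 11, box 16 (5 so far).
One step further: box 17, box 2 (7 so far).
One step further: box 18 (8 so far).
Nothing else is reachable below box 15; 8 in all.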